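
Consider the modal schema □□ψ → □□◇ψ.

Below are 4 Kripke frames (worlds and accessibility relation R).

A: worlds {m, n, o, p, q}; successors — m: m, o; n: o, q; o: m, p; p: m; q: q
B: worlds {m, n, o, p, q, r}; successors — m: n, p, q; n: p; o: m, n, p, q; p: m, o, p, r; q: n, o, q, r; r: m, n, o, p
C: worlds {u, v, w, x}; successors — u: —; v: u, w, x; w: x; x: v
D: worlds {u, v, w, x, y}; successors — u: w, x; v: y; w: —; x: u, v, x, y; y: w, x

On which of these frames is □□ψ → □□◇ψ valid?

A, B

The schema corresponds to a generalized confluence (Geach) condition: ∀x ∀z (xR²z → ∃w (xR²w ∧ zRw)).
A: satisfies the condition.
B: satisfies the condition.
C: fails — wR²v but no t with wR²t and vRt.
D: fails — vR²w but no t with vR²t and wRt.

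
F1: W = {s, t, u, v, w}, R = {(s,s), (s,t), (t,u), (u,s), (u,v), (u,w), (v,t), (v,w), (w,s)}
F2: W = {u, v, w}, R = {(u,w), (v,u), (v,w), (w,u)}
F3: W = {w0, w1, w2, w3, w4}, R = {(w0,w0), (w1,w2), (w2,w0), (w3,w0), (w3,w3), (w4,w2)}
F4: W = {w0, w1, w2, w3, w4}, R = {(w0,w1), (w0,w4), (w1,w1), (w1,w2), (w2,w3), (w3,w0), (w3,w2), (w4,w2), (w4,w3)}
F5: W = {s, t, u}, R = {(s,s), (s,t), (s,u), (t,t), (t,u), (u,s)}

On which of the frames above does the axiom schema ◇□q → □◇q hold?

F3

The schema corresponds to convergence: ∀x ∀y ∀z (Rxy ∧ Rxz → ∃w (Ryw ∧ Rzw)).
F1: fails — Rss and Rst but s and t have no common successor.
F2: fails — Rvu and Rvw but u and w have no common successor.
F3: holds.
F4: fails — Rw1w2 and Rw1w1 but w2 and w1 have no common successor.
F5: fails — Rsu and Rst but u and t have no common successor.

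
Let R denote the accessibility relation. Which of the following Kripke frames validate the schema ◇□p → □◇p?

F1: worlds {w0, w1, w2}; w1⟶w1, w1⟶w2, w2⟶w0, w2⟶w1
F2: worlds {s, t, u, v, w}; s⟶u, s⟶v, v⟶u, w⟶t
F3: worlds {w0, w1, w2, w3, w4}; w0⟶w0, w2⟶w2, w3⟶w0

The schema corresponds to convergence: ∀x ∀y ∀z (Rxy ∧ Rxz → ∃w (Ryw ∧ Rzw)).
F1: fails — Rw2w0 and Rw2w0 but w0 and w0 have no common successor.
F2: fails — Rsu and Rsu but u and u have no common successor.
F3: satisfies the condition.

F3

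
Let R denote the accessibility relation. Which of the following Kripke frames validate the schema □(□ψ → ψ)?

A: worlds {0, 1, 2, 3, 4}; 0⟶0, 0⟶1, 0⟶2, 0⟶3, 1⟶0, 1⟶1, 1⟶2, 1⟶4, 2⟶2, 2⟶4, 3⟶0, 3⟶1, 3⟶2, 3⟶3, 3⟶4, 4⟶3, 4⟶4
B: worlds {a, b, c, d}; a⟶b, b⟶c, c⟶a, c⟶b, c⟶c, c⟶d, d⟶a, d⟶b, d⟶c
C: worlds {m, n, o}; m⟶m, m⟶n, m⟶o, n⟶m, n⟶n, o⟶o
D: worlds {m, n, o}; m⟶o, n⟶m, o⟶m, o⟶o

Frame correspondent (Sahlqvist): ∀x ∀y (Rxy → Ryy) — i.e. shift-reflexivity.
A: condition met.
B: fails — Rcd but not Rdd.
C: condition met.
D: fails — Rnm but not Rmm.

A, C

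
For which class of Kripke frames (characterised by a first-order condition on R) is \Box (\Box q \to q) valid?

Suppose □(□q→q) is valid. Take Rxy and set V(q)={w : Ryw}. Then at y, □q holds; since □(□q→q) at x, □q→q at y, so q at y, i.e. Ryy.

Shift-reflexivity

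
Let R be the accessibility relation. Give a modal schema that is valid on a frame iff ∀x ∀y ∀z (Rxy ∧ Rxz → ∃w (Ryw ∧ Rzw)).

This is convergence; the standard corresponding axiom is .2: ◇□p → □◇p.
Suppose ◇□p→□◇p is valid. Take Rxy, Rxz and set V(p)={w : Ryw}. Then □p at y so ◇□p at x, so □◇p at x, so ◇p at z, giving w with Rzw and Ryw.

◇□p → □◇p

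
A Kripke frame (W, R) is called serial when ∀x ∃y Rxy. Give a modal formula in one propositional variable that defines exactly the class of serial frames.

□q → ◇q

A defining formula is □q → ◇q (the D axiom).
Suppose □q→◇q is valid. At any x set V(q)=W. Then □q at x, so ◇q at x, so x has a successor.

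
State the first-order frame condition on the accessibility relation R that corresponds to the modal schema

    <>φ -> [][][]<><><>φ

This is a Sahlqvist (Geach-type) schema ◇^1□^0φ → □^3◇^3φ.
Minimal-valuation argument: fix x; take any y with xR^1y and any z with xR^3z. Set V(φ) to the set of worlds R-reachable from y in exactly 0 steps. Then □^0φ holds at y, so the antecedent holds at x; validity forces ◇^3φ at z, giving a w with zR^3w and yR^0w.
First-order correspondent: forall x forall y forall z ((xRy & x R^3 z) -> exists w (y = w & z R^3 w)).

forall x forall y forall z ((xRy & x R^3 z) -> exists w (y = w & z R^3 w))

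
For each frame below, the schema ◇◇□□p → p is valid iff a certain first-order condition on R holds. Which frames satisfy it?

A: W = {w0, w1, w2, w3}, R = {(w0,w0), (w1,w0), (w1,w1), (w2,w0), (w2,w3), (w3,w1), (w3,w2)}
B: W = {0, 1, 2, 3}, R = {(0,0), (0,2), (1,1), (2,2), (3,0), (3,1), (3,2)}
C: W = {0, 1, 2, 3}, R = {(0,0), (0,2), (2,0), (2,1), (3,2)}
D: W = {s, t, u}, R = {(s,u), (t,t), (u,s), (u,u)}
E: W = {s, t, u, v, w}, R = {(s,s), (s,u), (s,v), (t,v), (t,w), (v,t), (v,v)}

D

This is the axiom for a generalized confluence (Geach) condition; its first-order frame correspondent is ∀x ∀y (xR²y → ∃w (yR²w ∧ x = w)).
A: fails — w1R²w0 but no w with w0R²w and w1=w.
B: fails — 0R²2 but no w with 2R²w and 0=w.
C: fails — 0R²1 but no w with 1R²w and 0=w.
D: condition met.
E: fails — sR²t but no w* with tR²w* and s=w*.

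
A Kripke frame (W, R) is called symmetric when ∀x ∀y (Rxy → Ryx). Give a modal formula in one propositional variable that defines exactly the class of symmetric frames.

r → □◇r

This is symmetry; the standard corresponding axiom is B: r → □◇r.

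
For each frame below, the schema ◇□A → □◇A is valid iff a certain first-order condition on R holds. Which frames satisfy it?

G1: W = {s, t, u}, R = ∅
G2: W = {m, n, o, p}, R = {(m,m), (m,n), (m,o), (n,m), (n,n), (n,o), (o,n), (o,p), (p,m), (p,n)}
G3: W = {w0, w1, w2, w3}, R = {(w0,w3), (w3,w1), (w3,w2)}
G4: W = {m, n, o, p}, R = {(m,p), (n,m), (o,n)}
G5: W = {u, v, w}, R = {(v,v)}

Frame correspondent (Sahlqvist): ∀x ∀y ∀z (Rxy ∧ Rxz → ∃w (Ryw ∧ Rzw)) — i.e. convergence.
G1: holds.
G2: holds.
G3: fails — Rw3w1 and Rw3w1 but w1 and w1 have no common successor.
G4: fails — Rmp and Rmp but p and p have no common successor.
G5: holds.
Valid on: G1, G2, G5.

G1, G2, G5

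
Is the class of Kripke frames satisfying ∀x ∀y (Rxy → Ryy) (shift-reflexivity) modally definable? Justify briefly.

The condition is shift-reflexivity. A defining modal formula is □(□q → q).
Suppose □(□q→q) is valid. Take Rxy and set V(q)={w : Ryw}. Then at y, □q holds; since □(□q→q) at x, □q→q at y, so q at y, i.e. Ryy.

Definable; □(□q → q) defines it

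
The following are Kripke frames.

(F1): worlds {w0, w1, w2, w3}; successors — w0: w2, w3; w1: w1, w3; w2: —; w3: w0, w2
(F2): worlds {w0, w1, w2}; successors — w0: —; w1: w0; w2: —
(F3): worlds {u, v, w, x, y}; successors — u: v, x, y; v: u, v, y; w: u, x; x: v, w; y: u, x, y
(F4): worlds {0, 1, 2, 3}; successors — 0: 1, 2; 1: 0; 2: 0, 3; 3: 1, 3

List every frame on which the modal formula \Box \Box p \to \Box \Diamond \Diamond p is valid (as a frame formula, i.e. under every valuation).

This is the axiom for a generalized confluence (Geach) condition; its first-order frame correspondent is \forall x \forall z (xRz \to \exists w (x R^2 w \wedge z R^2 w)).
(F1): fails — w0Rw2 but no w with w0R²w and w2R²w.
(F2): fails — w1Rw0 but no w with w1R²w and w0R²w.
(F3): satisfies the condition.
(F4): fails — 0R1 but no w with 0R²w and 1R²w.
Valid on: (F3).

(F3)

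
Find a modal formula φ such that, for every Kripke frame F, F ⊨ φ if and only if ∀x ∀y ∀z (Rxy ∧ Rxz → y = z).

A defining formula is ◇s → □s (the CD axiom).
Suppose ◇s→□s is valid. Take Rxy, Rxz and set V(s)={y}. Then ◇s at x, so □s at x, so s at z, i.e. z=y.

◇s → □s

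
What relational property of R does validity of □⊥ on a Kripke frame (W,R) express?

□⊥ is valid iff no world has any successor (otherwise □⊥ fails at any world with one).

Emptiness of R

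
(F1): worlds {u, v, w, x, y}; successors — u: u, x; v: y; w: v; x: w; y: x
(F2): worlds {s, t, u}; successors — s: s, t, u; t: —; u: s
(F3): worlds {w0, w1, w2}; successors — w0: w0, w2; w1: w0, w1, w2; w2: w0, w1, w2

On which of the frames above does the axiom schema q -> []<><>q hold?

(F3)

This is the axiom for a generalized confluence (Geach) condition; its first-order frame correspondent is forall x forall z (xRz -> exists w (x = w & z R^2 w)).
(F1): fails — uRx but no t with u=t and xR²t.
(F2): fails — sRt but no w with s=w and tR²w.
(F3): holds.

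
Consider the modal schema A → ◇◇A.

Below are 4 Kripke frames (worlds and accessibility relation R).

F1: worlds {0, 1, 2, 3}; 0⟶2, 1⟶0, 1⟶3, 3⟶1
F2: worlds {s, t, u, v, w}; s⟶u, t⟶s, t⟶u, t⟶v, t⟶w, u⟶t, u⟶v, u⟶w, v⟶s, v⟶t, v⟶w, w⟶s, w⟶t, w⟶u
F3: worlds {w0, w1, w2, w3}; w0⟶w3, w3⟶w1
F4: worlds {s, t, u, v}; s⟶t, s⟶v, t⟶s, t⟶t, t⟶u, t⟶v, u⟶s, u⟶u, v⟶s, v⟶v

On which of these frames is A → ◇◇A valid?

F4

Frame correspondent (Sahlqvist): ∀x ∃w (x = w ∧ xR²w) — i.e. a generalized confluence (Geach) condition.
F1: fails — at 0 but no w with 0=w and 0R²w.
F2: fails — at s but no w* with s=w* and sR²w*.
F3: fails — at w0 but no w with w0=w and w0R²w.
F4: holds.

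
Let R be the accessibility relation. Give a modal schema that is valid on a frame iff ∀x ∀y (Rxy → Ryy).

□(□ψ → ψ)

The condition is shift-reflexivity. The T□ schema □(□ψ → ψ) defines it.
Suppose □(□ψ→ψ) is valid. Take Rxy and set V(ψ)={w : Ryw}. Then at y, □ψ holds; since □(□ψ→ψ) at x, □ψ→ψ at y, so ψ at y, i.e. Ryy.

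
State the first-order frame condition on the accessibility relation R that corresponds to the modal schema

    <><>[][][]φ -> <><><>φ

This is a Sahlqvist (Geach-type) schema ◇^2□^3φ → □^0◇^3φ.
Minimal-valuation argument: fix x; take any y with xR^2y and any z with xR^0z. Set V(φ) to the set of worlds R-reachable from y in exactly 3 steps. Then □^3φ holds at y, so the antecedent holds at x; validity forces ◇^3φ at z, giving a w with zR^3w and yR^3w.
First-order correspondent: forall x forall y (x R^2 y -> exists w (y R^3 w & x R^3 w)).

forall x forall y (x R^2 y -> exists w (y R^3 w & x R^3 w))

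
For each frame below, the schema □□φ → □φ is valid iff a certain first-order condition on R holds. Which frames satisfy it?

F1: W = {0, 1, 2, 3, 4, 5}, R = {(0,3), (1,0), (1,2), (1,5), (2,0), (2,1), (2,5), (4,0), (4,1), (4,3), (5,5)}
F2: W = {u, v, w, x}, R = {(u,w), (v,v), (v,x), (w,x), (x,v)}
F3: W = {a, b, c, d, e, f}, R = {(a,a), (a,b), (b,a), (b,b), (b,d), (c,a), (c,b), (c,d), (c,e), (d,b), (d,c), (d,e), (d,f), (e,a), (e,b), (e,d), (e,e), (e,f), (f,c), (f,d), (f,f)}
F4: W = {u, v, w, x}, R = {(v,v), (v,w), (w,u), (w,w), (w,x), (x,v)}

F3, F4

This is the axiom for density; its first-order frame correspondent is ∀x ∀y (Rxy → ∃z (Rxz ∧ Rzy)).
F1: fails — R12 but no z with R1z and Rz2.
F2: fails — Ruw but no z with Ruz and Rzw.
F3: condition met.
F4: condition met.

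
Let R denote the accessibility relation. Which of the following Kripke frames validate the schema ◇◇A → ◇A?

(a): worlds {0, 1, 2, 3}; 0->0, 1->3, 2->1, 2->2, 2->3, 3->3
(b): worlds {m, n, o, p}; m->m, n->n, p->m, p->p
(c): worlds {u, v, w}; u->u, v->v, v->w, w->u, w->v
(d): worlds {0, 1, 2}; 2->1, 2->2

This is the axiom for transitivity; its first-order frame correspondent is ∀x ∀y ∀z (Rxy ∧ Ryz → Rxz).
(a): holds.
(b): holds.
(c): fails — Rvw and Rwu but not Rvu.
(d): holds.
Valid on: (a), (b), (d).

(a), (b), (d)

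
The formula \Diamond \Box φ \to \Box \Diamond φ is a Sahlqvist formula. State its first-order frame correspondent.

Suppose ◇□φ→□◇φ is valid. Take Rxy, Rxz and set V(φ)={w : Ryw}. Then □φ at y so ◇□φ at x, so □◇φ at x, so ◇φ at z, giving w with Rzw and Ryw.
Conversely, any frame satisfying \forall x \forall y \forall z (Rxy \wedge Rxz \to \exists w (Ryw \wedge Rzw)) validates the schema.
So the correspondent is convergence.

convergence: \forall x \forall y \forall z (Rxy \wedge Rxz \to \exists w (Ryw \wedge Rzw))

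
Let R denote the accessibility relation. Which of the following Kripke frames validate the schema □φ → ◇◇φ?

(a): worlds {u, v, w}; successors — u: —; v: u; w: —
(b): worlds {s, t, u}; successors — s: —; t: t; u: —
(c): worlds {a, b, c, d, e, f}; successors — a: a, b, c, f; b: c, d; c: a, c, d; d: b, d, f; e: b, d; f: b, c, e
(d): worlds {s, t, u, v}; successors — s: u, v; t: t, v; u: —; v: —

Frame correspondent (Sahlqvist): ∀x ∃w (xRw ∧ xR²w) — i.e. a generalized confluence (Geach) condition.
(a): fails — at u but no t with uRt and uR²t.
(b): fails — at s but no w with sRw and sR²w.
(c): condition met.
(d): fails — at s but no w with sRw and sR²w.

(c)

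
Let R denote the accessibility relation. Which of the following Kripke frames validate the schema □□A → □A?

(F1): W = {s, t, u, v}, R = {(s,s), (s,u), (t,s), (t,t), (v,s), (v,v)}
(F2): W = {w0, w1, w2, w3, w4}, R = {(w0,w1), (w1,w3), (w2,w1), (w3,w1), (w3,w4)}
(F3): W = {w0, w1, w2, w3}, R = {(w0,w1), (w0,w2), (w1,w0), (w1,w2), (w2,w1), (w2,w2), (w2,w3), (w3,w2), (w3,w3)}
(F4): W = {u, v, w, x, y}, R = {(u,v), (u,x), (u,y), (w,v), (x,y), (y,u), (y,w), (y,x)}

Frame correspondent (Sahlqvist): ∀x ∀y (Rxy → ∃z (Rxz ∧ Rzy)) — i.e. density.
(F1): condition met.
(F2): fails — Rw3w1 but no z with Rw3z and Rzw1.
(F3): fails — Rw1w0 but no z with Rw1z and Rzw0.
(F4): fails — Ruv but no z with Ruz and Rzv.

(F1)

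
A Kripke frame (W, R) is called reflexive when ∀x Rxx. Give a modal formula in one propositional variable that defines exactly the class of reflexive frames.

A defining formula is □s → s (the T axiom).

□s → s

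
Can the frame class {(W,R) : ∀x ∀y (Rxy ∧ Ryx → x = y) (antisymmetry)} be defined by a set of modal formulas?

Modal frame validity is preserved under surjective bounded morphisms.
The 4-cycle (worlds a,b,c,d with a→b→c→d→a) is antisymmetric. Sending even-indexed worlds to a and odd-indexed worlds to b is a surjective bounded morphism onto the two-world frame with a↔b, which is not antisymmetric.
So the class is not modally definable.

Not definable by any modal formula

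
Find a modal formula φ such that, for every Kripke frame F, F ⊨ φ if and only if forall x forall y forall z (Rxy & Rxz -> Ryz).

◇r → □◇r

A defining formula is ◇r → □◇r (the 5 axiom).
Suppose ◇r→□◇r is valid. Take Rxy, Rxz and set V(r)={y}. Then ◇r at x, so □◇r at x, so ◇r at z, so some w with Rzw has r; w=y, i.e. Rzy. By symmetry of the argument, Ryz.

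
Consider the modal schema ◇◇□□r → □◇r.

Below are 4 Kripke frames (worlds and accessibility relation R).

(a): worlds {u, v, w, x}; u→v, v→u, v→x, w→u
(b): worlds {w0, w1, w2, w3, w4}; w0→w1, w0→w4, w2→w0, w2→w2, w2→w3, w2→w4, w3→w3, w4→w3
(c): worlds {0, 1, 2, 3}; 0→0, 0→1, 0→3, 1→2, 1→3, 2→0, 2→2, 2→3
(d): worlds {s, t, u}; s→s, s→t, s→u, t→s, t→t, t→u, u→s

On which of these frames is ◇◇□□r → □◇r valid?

(d)

Frame correspondent (Sahlqvist): ∀x ∀y ∀z ((xR²y ∧ xRz) → ∃w (yR²w ∧ zRw)) — i.e. a generalized confluence (Geach) condition.
(a): fails — uR²x, uRv but no t with xR²t and vRt.
(b): fails — w0R²w3, w0Rw1 but no w with w3R²w and w1Rw.
(c): fails — 0R²0, 0R3 but no w with 0R²w and 3Rw.
(d): condition met.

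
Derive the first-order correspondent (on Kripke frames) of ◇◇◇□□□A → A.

This is a Sahlqvist (Geach-type) schema ◇^3□^3A → □^0◇^0A.
Minimal-valuation argument: fix x; take any y with xR^3y and any z with xR^0z. Set V(A) to the set of worlds R-reachable from y in exactly 3 steps. Then □^3A holds at y, so the antecedent holds at x; validity forces ◇^0A at z, giving a w with zR^0w and yR^3w.
First-order correspondent: ∀x ∀y (xR³y → ∃w (yR³w ∧ x = w)).

∀x ∀y (xR³y → ∃w (yR³w ∧ x = w))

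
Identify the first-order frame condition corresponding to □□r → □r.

density: ∀x ∀y (Rxy → ∃z (Rxz ∧ Rzy))

This is the C4 axiom.
It corresponds to density: ∀x ∀y (Rxy → ∃z (Rxz ∧ Rzy)).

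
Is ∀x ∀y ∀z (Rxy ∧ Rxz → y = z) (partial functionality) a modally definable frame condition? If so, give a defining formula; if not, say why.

Definable; ◇r → □r defines it

Yes: it is partial functionality, defined by the CD schema ◇r → □r.
Suppose ◇r→□r is valid. Take Rxy, Rxz and set V(r)={y}. Then ◇r at x, so □r at x, so r at z, i.e. z=y.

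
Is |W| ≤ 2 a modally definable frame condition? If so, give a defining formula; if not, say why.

Not modally definable

Modal frame validity is preserved under disjoint unions.
Any modal formula valid on each of 3 disjoint one-world frames is valid on their disjoint union (validity is preserved under disjoint unions). Each one-world frame has |W|=1≤2, but the union has |W|=3.
So the class is not modally definable.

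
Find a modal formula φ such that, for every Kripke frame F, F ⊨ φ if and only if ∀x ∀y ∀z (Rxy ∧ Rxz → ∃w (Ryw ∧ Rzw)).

A defining formula is ◇□q → □◇q (the .2 axiom).

◇□q → □◇q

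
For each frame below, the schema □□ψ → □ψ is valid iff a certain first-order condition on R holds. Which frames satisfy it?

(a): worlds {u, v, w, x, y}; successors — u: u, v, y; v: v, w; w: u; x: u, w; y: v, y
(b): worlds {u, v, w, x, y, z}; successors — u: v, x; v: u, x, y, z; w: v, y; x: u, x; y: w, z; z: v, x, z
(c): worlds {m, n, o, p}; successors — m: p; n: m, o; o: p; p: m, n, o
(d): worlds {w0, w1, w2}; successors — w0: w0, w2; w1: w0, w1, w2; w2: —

(d)

The schema corresponds to density: ∀x ∀y (Rxy → ∃z (Rxz ∧ Rzy)).
(a): fails — Rxw but no z with Rxz and Rzw.
(b): fails — Ruv but no t with Rut and Rtv.
(c): fails — Rop but no z with Roz and Rzp.
(d): condition met.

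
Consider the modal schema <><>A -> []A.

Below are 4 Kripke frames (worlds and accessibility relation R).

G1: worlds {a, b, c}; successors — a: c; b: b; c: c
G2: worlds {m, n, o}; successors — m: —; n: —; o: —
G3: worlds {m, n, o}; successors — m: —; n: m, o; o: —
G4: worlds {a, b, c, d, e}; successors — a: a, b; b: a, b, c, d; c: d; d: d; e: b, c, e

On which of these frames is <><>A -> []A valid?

This is the axiom for a generalized confluence (Geach) condition; its first-order frame correspondent is forall x forall y forall z ((x R^2 y & xRz) -> exists w (y = w & z = w)).
G1: satisfies the condition.
G2: satisfies the condition.
G3: satisfies the condition.
G4: fails — aR²a, aRb but a ≠ b.

G1, G2, G3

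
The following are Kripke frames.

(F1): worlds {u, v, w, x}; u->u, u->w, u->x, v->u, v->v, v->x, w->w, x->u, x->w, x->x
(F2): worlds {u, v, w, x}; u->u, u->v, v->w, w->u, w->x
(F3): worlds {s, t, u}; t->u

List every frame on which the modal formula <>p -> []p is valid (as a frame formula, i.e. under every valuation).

Frame correspondent (Sahlqvist): forall x forall y forall z (Rxy & Rxz -> y = z) — i.e. partial functionality.
(F1): fails — u sees both u and w.
(F2): fails — u sees both u and v.
(F3): holds.
Valid on: (F3).

(F3)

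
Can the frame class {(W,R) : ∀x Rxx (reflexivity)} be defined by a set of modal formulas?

Yes — defined by □r → r

The condition is reflexivity. A defining modal formula is □r → r.
Suppose □r→r is valid. At any x set V(r)={w : Rxw}. Then □r holds at x, so r holds at x, i.e. Rxx.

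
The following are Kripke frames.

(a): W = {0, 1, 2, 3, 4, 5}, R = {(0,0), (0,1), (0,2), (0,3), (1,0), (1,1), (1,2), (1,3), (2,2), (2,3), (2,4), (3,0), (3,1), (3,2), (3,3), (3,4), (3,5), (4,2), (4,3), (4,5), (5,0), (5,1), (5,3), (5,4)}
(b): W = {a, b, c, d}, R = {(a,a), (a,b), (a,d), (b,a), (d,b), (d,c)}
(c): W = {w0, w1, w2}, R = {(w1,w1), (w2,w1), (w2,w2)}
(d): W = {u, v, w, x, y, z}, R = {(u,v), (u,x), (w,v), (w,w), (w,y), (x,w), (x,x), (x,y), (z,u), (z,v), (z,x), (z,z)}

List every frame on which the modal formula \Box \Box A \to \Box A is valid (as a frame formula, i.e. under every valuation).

Frame correspondent (Sahlqvist): \forall x \forall y (Rxy \to \exists z (Rxz \wedge Rzy)) — i.e. density.
(a): satisfies the condition.
(b): fails — Rdc but no z with Rdz and Rzc.
(c): satisfies the condition.
(d): fails — Ruv but no t with Rut and Rtv.

(a), (c)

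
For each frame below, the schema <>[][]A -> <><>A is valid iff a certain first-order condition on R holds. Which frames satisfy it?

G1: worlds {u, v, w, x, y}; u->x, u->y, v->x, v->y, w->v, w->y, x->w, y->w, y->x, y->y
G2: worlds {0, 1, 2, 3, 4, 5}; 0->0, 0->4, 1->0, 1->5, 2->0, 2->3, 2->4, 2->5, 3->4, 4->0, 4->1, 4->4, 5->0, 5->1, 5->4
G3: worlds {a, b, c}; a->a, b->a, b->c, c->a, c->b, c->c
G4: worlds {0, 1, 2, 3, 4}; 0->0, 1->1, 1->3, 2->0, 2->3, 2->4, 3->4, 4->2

G1, G2, G3

This is the axiom for a generalized confluence (Geach) condition; its first-order frame correspondent is forall x forall y (xRy -> exists w (y R^2 w & x R^2 w)).
G1: condition met.
G2: condition met.
G3: condition met.
G4: fails — 1R3 but no w with 3R²w and 1R²w.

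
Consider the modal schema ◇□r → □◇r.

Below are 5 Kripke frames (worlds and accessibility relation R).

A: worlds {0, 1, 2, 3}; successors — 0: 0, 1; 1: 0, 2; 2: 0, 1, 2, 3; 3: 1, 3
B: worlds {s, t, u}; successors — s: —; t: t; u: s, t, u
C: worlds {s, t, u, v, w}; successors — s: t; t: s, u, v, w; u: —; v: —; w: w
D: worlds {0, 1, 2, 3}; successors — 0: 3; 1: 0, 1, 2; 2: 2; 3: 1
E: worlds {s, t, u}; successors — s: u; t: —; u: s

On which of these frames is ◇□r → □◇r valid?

Frame correspondent (Sahlqvist): ∀x ∀y ∀z (Rxy ∧ Rxz → ∃w (Ryw ∧ Rzw)) — i.e. convergence.
A: fails — R23 and R21 but 3 and 1 have no common successor.
B: fails — Rus and Rus but s and s have no common successor.
C: fails — Rtv and Rtv but v and v have no common successor.
D: fails — R10 and R12 but 0 and 2 have no common successor.
E: ✓.
Valid on: E.

E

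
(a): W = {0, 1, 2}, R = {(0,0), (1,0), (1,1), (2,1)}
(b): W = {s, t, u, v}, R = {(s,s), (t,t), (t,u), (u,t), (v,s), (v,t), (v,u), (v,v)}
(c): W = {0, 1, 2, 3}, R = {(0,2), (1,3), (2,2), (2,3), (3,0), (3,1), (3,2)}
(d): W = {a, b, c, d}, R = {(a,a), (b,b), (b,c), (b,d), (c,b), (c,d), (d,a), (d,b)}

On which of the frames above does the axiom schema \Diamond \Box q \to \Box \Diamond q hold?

(a)

Frame correspondent (Sahlqvist): \forall x \forall y \forall z (Rxy \wedge Rxz \to \exists w (Ryw \wedge Rzw)) — i.e. convergence.
(a): ✓.
(b): fails — Rvt and Rvs but t and s have no common successor.
(c): fails — R31 and R30 but 1 and 0 have no common successor.
(d): fails — Rdb and Rda but b and a have no common successor.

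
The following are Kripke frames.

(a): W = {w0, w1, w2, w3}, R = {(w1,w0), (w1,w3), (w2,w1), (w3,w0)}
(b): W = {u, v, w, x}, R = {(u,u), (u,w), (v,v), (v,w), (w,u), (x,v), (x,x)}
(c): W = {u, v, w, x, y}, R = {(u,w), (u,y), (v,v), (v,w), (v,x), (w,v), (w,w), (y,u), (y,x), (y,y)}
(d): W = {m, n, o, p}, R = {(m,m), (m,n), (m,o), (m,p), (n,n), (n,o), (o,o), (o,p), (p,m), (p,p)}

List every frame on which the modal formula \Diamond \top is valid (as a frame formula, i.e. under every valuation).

The schema corresponds to seriality: \forall x \exists y Rxy.
(a): fails — world w0 has no successor.
(b): ✓.
(c): fails — world x has no successor.
(d): ✓.

(b), (d)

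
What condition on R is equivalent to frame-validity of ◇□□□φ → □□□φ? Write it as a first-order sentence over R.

∀x ∀y ∀z ((xRy ∧ xR³z) → ∃w (yR³w ∧ z = w))

This is a Sahlqvist (Geach-type) schema ◇^1□^3φ → □^3◇^0φ.
First-order correspondent: ∀x ∀y ∀z ((xRy ∧ xR³z) → ∃w (yR³w ∧ z = w)).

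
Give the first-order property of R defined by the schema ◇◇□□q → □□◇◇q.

This is a Sahlqvist (Geach-type) schema ◇^2□^2q → □^2◇^2q.
First-order correspondent: ∀x ∀y ∀z ((xR²y ∧ xR²z) → ∃w (yR²w ∧ zR²w)).

∀x ∀y ∀z ((xR²y ∧ xR²z) → ∃w (yR²w ∧ zR²w))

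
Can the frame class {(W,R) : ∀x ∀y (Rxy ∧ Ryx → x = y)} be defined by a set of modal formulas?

Not definable by any modal formula

Modal frame validity is preserved under surjective bounded morphisms.
The 4-cycle (worlds a,b,c,d with a→b→c→d→a) is antisymmetric. Sending even-indexed worlds to • and odd-indexed worlds to ∘ is a surjective bounded morphism onto the two-world frame with •↔∘, which is not antisymmetric.
Hence antisymmetry is not modally definable.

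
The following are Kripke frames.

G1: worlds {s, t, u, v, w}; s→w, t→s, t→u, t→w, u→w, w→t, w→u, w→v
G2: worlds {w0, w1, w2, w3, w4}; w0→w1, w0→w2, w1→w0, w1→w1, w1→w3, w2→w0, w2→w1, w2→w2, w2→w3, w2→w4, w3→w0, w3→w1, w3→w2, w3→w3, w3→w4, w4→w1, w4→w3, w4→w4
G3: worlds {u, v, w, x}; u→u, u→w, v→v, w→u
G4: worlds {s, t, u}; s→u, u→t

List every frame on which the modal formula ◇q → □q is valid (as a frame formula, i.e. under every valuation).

G4

The schema corresponds to partial functionality: ∀x ∀y ∀z (Rxy ∧ Rxz → y = z).
G1: fails — t sees both s and u.
G2: fails — w0 sees both w1 and w2.
G3: fails — u sees both u and w.
G4: holds.
Valid on: G4.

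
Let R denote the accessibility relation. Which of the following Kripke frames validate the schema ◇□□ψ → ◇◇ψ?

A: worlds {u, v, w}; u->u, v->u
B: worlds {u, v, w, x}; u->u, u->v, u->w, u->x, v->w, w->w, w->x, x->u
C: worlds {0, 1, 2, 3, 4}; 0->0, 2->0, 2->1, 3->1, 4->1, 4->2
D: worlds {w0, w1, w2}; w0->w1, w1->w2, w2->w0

A, B

This is the axiom for a generalized confluence (Geach) condition; its first-order frame correspondent is ∀x ∀y (xRy → ∃w (yR²w ∧ xR²w)).
A: satisfies the condition.
B: satisfies the condition.
C: fails — 2R1 but no w with 1R²w and 2R²w.
D: fails — w0Rw1 but no w with w1R²w and w0R²w.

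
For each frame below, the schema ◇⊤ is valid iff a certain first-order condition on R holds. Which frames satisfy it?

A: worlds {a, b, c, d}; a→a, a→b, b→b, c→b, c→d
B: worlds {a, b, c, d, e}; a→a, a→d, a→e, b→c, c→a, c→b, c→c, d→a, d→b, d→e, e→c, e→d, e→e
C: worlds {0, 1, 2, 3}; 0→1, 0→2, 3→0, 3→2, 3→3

B

This is the axiom for seriality; its first-order frame correspondent is ∀x ∃y Rxy.
A: fails — world d has no successor.
B: ✓.
C: fails — world 1 has no successor.
Valid on: B.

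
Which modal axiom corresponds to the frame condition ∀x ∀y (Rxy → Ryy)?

The condition is shift-reflexivity. The T□ schema □(□r → r) defines it.
Suppose □(□r→r) is valid. Take Rxy and set V(r)={w : Ryw}. Then at y, □r holds; since □(□r→r) at x, □r→r at y, so r at y, i.e. Ryy.

□(□r → r)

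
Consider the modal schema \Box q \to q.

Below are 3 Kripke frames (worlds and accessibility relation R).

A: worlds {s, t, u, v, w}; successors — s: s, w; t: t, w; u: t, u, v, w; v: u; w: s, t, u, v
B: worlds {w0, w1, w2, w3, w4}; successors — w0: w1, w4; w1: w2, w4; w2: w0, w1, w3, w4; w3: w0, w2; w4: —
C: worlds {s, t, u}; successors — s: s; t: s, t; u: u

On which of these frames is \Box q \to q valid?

C

Frame correspondent (Sahlqvist): \forall x Rxx — i.e. reflexivity.
A: fails — world v does not see itself.
B: fails — world w0 does not see itself.
C: condition met.
Valid on: C.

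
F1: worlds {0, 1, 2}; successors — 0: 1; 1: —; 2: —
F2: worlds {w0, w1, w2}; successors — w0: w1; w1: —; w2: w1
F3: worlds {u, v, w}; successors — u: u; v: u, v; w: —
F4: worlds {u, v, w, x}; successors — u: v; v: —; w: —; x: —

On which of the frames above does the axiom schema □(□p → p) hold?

The schema corresponds to shift-reflexivity: ∀x ∀y (Rxy → Ryy).
F1: fails — R01 but not R11.
F2: fails — Rw0w1 but not Rw1w1.
F3: ✓.
F4: fails — Ruv but not Rvv.

F3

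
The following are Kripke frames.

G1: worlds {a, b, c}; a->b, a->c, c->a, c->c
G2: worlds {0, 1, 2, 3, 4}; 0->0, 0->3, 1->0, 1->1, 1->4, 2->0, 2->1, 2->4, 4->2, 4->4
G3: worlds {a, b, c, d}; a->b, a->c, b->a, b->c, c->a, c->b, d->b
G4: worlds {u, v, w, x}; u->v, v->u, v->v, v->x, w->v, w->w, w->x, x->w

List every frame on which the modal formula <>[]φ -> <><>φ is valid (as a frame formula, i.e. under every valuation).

G3, G4

The schema corresponds to a generalized confluence (Geach) condition: forall x forall y (xRy -> exists w (yRw & x R^2 w)).
G1: fails — aRb but no w with bRw and aR²w.
G2: fails — 0R3 but no w with 3Rw and 0R²w.
G3: condition met.
G4: condition met.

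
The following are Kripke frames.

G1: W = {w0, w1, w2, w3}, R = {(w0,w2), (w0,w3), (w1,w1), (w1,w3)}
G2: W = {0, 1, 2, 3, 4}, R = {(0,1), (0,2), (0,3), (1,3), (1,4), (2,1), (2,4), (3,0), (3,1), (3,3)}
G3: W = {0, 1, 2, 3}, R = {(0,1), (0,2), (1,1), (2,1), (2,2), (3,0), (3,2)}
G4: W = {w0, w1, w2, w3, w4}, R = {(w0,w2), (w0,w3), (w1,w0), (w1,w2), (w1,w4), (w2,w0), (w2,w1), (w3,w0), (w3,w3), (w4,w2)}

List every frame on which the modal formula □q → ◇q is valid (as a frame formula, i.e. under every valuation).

Frame correspondent (Sahlqvist): ∀x ∃y Rxy — i.e. seriality.
G1: fails — world w2 has no successor.
G2: fails — world 4 has no successor.
G3: ✓.
G4: ✓.

G3, G4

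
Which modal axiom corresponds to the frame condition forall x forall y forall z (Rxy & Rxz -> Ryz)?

◇p → □◇p

The condition is the Euclidean property. The 5 schema ◇p → □◇p defines it.
Suppose ◇p→□◇p is valid. Take Rxy, Rxz and set V(p)={y}. Then ◇p at x, so □◇p at x, so ◇p at z, so some w with Rzw has p; w=y, i.e. Rzy. By symmetry of the argument, Ryz.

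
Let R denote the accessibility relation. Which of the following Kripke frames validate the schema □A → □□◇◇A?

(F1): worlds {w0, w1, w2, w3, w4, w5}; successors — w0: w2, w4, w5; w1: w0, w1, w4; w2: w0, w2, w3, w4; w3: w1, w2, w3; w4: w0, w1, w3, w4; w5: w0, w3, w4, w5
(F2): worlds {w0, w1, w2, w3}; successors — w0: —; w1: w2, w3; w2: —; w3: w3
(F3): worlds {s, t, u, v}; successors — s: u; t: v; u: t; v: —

(F1), (F2)

Frame correspondent (Sahlqvist): ∀x ∀z (xR²z → ∃w (xRw ∧ zR²w)) — i.e. a generalized confluence (Geach) condition.
(F1): satisfies the condition.
(F2): satisfies the condition.
(F3): fails — sR²t but no w with sRw and tR²w.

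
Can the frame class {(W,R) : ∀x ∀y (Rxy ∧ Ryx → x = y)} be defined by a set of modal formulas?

If a class were modally definable it would be closed under surjective bounded morphisms (Goldblatt–Thomason).
The 6-cycle (worlds s,t,u,v,w,x with s→t→u→v→w→x→s) is antisymmetric. Sending even-indexed worlds to a and odd-indexed worlds to b is a surjective bounded morphism onto the two-world frame with a↔b, which is not antisymmetric.
Hence antisymmetry is not modally definable.

Not modally definable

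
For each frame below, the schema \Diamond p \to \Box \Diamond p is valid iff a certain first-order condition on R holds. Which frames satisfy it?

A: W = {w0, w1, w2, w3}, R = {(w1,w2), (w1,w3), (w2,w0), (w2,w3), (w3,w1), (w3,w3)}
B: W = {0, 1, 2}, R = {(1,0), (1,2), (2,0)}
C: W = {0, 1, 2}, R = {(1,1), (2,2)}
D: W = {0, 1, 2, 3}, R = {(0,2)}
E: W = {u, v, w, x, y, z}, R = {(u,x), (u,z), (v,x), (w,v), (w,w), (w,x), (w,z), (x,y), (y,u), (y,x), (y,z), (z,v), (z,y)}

This is the axiom for the Euclidean property; its first-order frame correspondent is \forall x \forall y \forall z (Rxy \wedge Rxz \to Ryz).
A: fails — Rw1w2 and Rw1w2 but not Rw2w2.
B: fails — R12 and R12 but not R22.
C: condition met.
D: fails — R02 and R02 but not R22.
E: fails — Ruz and Ruz but not Rzz.
Valid on: C.

C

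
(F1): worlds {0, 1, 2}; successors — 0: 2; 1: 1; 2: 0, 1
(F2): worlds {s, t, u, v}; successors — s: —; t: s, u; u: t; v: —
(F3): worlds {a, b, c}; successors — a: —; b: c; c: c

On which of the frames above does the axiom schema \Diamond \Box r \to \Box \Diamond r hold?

(F3)

Frame correspondent (Sahlqvist): \forall x \forall y \forall z (Rxy \wedge Rxz \to \exists w (Ryw \wedge Rzw)) — i.e. convergence.
(F1): fails — R20 and R21 but 0 and 1 have no common successor.
(F2): fails — Rtu and Rts but u and s have no common successor.
(F3): satisfies the condition.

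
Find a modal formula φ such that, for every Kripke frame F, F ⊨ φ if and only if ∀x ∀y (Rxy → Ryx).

This is symmetry; the standard corresponding axiom is B: ψ → □◇ψ.
Suppose ψ→□◇ψ is valid. Take Rxy and set V(ψ)={x}. Then ψ at x, so □◇ψ at x, so ◇ψ at y, so some z with Ryz has ψ; z=x, i.e. Ryx.

ψ → □◇ψ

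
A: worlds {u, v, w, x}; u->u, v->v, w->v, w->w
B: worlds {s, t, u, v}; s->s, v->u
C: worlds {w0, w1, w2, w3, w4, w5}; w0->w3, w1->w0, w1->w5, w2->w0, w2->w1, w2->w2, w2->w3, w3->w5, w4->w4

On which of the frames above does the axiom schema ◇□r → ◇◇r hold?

Frame correspondent (Sahlqvist): ∀x ∀y (xRy → ∃w (yRw ∧ xR²w)) — i.e. a generalized confluence (Geach) condition.
A: ✓.
B: fails — vRu but no w with uRw and vR²w.
C: fails — w1Rw5 but no w with w5Rw and w1R²w.
Valid on: A.

A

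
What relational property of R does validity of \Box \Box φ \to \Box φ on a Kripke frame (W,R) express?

Suppose □□φ→□φ is valid. Take Rxy and set V(φ)={w : xR²w}. Then □□φ at x, so □φ at x, so φ at y, i.e. ∃z(Rxz∧Rzy).
Conversely, any frame satisfying \forall x \forall y (Rxy \to \exists z (Rxz \wedge Rzy)) validates the schema.
So the correspondent is density.

density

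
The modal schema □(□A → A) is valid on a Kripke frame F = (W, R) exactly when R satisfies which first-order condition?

shift-reflexivity

This schema is the T□ axiom.
Its frame correspondent is shift-reflexivity — ∀x ∀y (Rxy → Ryy).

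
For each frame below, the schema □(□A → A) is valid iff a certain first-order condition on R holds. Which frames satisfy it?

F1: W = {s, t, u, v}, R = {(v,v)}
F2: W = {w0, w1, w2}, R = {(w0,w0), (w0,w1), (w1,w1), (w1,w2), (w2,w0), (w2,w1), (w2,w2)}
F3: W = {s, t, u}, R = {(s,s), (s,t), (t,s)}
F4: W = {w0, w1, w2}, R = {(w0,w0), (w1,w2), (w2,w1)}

F1, F2

The schema corresponds to shift-reflexivity: ∀x ∀y (Rxy → Ryy).
F1: condition met.
F2: condition met.
F3: fails — Rst but not Rtt.
F4: fails — Rw1w2 but not Rw2w2.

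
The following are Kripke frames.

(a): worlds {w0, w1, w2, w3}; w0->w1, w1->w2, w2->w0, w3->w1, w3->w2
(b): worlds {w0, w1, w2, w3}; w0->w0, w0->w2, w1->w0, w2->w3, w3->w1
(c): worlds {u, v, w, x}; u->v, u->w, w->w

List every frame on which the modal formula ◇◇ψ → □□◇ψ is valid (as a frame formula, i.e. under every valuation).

Frame correspondent (Sahlqvist): ∀x ∀y ∀z ((xR²y ∧ xR²z) → ∃w (y = w ∧ zRw)) — i.e. a generalized confluence (Geach) condition.
(a): fails — w0R²w2, w0R²w2 but no w with w2=w and w2Rw.
(b): fails — w0R²w0, w0R²w2 but no w with w0=w and w2Rw.
(c): holds.

(c)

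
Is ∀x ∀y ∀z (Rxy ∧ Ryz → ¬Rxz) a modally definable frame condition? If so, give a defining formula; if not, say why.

Any modally definable frame class is closed under surjective bounded morphisms.
The 7-cycle (worlds a,b,c,d,e,f,g with a→b→c→d→e→f→g→a) is intransitive. Mapping every world to a single reflexive point • is a surjective bounded morphism; the reflexive point is not intransitive (R••∧R•• but R••).
Hence intransitivity is not modally definable.

No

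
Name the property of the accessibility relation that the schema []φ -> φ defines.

Suppose □φ→φ is valid. At any x set V(φ)={w : Rxw}. Then □φ holds at x, so φ holds at x, i.e. Rxx.

reflexivity: forall x Rxx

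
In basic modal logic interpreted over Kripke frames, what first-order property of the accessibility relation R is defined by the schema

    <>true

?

Seriality

◇⊤ holds at w iff w has a successor, so frame-validity of ◇⊤ is exactly seriality. Equivalently via □p → ◇p:
Suppose □p→◇p is valid. At any x set V(p)=W. Then □p at x, so ◇p at x, so x has a successor.
Conversely, on a frame with seriality the schema holds at every world under every valuation.
So the correspondent is seriality.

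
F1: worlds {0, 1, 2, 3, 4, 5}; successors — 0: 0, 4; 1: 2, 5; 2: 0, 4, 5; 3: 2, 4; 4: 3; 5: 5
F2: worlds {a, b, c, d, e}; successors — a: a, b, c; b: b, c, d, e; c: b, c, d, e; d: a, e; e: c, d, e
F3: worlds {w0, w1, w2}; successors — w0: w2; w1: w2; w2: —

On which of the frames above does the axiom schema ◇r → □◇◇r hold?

F2

This is the axiom for a generalized confluence (Geach) condition; its first-order frame correspondent is ∀x ∀y ∀z ((xRy ∧ xRz) → ∃w (y = w ∧ zR²w)).
F1: fails — 0R0, 0R4 but no w with 0=w and 4R²w.
F2: ✓.
F3: fails — w0Rw2, w0Rw2 but no w with w2=w and w2R²w.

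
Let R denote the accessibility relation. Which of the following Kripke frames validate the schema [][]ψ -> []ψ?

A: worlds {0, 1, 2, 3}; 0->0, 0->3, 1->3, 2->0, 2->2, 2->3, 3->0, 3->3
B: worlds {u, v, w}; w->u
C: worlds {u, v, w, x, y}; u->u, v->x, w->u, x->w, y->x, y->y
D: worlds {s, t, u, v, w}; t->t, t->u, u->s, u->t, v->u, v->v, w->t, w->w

A

This is the axiom for density; its first-order frame correspondent is forall x forall y (Rxy -> exists z (Rxz & Rzy)).
A: satisfies the condition.
B: fails — Rwu but no z with Rwz and Rzu.
C: fails — Rxw but no z with Rxz and Rzw.
D: fails — Rus but no z with Ruz and Rzs.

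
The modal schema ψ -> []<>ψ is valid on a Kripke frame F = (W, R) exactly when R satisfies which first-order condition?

symmetry

Suppose ψ→□◇ψ is valid. Take Rxy and set V(ψ)={x}. Then ψ at x, so □◇ψ at x, so ◇ψ at y, so some z with Ryz has ψ; z=x, i.e. Ryx.
Conversely, any frame satisfying forall x forall y (Rxy -> Ryx) validates the schema.
Frame condition: forall x forall y (Rxy -> Ryx).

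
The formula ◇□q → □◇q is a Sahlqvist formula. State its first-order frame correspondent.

Suppose ◇□q→□◇q is valid. Take Rxy, Rxz and set V(q)={w : Ryw}. Then □q at y so ◇□q at x, so □◇q at x, so ◇q at z, giving w with Rzw and Ryw.

Convergence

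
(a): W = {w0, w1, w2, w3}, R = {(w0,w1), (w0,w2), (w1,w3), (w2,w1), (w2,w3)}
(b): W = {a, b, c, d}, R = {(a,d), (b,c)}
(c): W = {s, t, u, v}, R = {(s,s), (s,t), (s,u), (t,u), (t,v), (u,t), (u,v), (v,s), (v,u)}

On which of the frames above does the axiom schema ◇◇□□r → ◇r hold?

(b), (c)

Frame correspondent (Sahlqvist): ∀x ∀y (xR²y → ∃w (yR²w ∧ xRw)) — i.e. a generalized confluence (Geach) condition.
(a): fails — w0R²w1 but no w with w1R²w and w0Rw.
(b): satisfies the condition.
(c): satisfies the condition.
Valid on: (b), (c).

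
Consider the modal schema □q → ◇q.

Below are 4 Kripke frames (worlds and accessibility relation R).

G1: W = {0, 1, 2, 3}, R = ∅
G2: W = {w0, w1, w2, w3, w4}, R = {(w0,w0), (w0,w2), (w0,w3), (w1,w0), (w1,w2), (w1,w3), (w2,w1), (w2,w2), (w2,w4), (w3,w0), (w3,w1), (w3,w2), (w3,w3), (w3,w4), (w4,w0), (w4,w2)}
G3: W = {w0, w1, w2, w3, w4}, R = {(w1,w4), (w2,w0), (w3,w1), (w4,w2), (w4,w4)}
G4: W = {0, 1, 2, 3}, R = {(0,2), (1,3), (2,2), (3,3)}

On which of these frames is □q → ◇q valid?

This is the axiom for seriality; its first-order frame correspondent is ∀x ∃y Rxy.
G1: fails — world 0 has no successor.
G2: ✓.
G3: fails — world w0 has no successor.
G4: ✓.
Valid on: G2, G4.

G2, G4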